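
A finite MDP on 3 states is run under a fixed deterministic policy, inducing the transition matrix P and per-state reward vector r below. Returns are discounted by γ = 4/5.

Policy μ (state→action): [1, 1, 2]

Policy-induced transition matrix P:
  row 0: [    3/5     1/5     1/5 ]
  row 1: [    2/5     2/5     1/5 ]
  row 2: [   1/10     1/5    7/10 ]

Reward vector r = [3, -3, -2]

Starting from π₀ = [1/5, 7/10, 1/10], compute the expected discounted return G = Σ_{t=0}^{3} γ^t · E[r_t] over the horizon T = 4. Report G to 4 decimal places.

G = -2.2522

t=0: π = [0.2000, 0.7000, 0.1000], E[r] = -1.7000, γ^t·E[r] = -1.700000, running G = -1.700000
t=1: π = [0.4100, 0.3400, 0.2500], E[r] = -0.2900, γ^t·E[r] = -0.232000, running G = -1.932000
t=2: π = [0.4070, 0.2680, 0.3250], E[r] = -0.2330, γ^t·E[r] = -0.149120, running G = -2.081120
t=3: π = [0.3839, 0.2536, 0.3625], E[r] = -0.3341, γ^t·E[r] = -0.171059, running G = -2.252179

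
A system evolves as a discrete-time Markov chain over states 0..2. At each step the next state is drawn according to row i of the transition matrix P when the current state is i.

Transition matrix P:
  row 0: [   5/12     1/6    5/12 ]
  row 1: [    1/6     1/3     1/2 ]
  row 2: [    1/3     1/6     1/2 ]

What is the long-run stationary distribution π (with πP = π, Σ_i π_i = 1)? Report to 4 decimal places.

π = [0.3273, 0.2000, 0.4727]

Balance equations π_j = Σ_i π_i·P[i][j]:
  π_0 = 5/12·π_0 + 1/6·π_1 + 1/3·π_2
  π_1 = 1/6·π_0 + 1/3·π_1 + 1/6·π_2
  normalize: π_0 + π_1 + π_2 = 1
Solving the linear system gives exactly π = [18/55, 1/5, 26/55].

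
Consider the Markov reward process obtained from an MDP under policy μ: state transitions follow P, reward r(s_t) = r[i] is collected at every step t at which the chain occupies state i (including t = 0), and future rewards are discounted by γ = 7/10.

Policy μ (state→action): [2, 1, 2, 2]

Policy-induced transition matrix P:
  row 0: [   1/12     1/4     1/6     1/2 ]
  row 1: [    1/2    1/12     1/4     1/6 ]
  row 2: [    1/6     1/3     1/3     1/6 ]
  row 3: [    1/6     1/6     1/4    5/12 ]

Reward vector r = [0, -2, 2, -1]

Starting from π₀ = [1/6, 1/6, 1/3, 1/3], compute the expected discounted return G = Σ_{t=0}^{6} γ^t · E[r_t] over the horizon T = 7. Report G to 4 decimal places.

t=0: π = [0.1667, 0.1667, 0.3333, 0.3333], E[r] = 0.0000, γ^t·E[r] = 0.000000, running G = 0.000000
t=1: π = [0.2083, 0.2222, 0.2639, 0.3056], E[r] = -0.2222, γ^t·E[r] = -0.155556, running G = -0.155556
t=2: π = [0.2234, 0.2095, 0.2546, 0.3125], E[r] = -0.2222, γ^t·E[r] = -0.108889, running G = -0.264444
t=3: π = [0.2179, 0.2103, 0.2526, 0.3193], E[r] = -0.2346, γ^t·E[r] = -0.080457, running G = -0.344901
t=4: π = [0.2186, 0.2094, 0.2529, 0.3191], E[r] = -0.2321, γ^t·E[r] = -0.055733, running G = -0.400634
t=5: π = [0.2183, 0.2096, 0.2529, 0.3193], E[r] = -0.2328, γ^t·E[r] = -0.039119, running G = -0.439754
t=6: π = [0.2183, 0.2095, 0.2529, 0.3192], E[r] = -0.2325, γ^t·E[r] = -0.027358, running G = -0.467112

G = -0.4671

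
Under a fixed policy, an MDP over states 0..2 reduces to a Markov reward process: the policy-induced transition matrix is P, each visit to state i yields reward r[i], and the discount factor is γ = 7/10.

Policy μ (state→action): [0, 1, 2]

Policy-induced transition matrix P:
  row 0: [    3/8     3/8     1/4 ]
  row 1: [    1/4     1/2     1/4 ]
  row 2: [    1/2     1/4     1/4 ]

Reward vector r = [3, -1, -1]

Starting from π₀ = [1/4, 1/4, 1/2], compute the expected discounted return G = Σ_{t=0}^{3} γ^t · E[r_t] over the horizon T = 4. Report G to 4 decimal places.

G = 0.8076

t=0: π = [0.2500, 0.2500, 0.5000], E[r] = 0.0000, γ^t·E[r] = 0.000000, running G = 0.000000
t=1: π = [0.4063, 0.3438, 0.2500], E[r] = 0.6250, γ^t·E[r] = 0.437500, running G = 0.437500
t=2: π = [0.3633, 0.3867, 0.2500], E[r] = 0.4531, γ^t·E[r] = 0.222031, running G = 0.659531
t=3: π = [0.3579, 0.3921, 0.2500], E[r] = 0.4316, γ^t·E[r] = 0.148053, running G = 0.807584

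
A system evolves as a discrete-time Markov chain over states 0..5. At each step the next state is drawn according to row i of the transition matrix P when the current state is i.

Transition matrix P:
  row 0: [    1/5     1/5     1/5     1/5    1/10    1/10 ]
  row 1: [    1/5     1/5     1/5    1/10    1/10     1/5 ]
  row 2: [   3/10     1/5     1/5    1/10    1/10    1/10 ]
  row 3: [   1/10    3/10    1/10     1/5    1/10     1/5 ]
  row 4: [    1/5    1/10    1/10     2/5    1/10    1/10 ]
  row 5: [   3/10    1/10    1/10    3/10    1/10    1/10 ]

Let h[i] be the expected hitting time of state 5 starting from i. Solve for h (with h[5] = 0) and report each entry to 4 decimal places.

First-step conditioning: h[5] = 0; for i ≠ 5, h[i] = 1 + Σ_k P[i][k]·h[k].
  h[0] = 1 + 1/5·h[0] + 1/5·h[1] + 1/5·h[2] + 1/5·h[3] + 1/10·h[4]
  h[1] = 1 + 1/5·h[0] + 1/5·h[1] + 1/5·h[2] + 1/10·h[3] + 1/10·h[4]
  h[2] = 1 + 3/10·h[0] + 1/5·h[1] + 1/5·h[2] + 1/10·h[3] + 1/10·h[4]
  h[3] = 1 + 1/10·h[0] + 3/10·h[1] + 1/10·h[2] + 1/5·h[3] + 1/10·h[4]
  h[4] = 1 + 1/5·h[0] + 1/10·h[1] + 1/10·h[2] + 2/5·h[3] + 1/10·h[4]
Solving the 5×5 linear system over states ≠ 5 gives exactly h = [50000/6951, 45550/6951, 16850/2317, 44500/6951, 16430/2317, 0] (h[5] = 0 is the target).

h = [7.1932, 6.5530, 7.2723, 6.4020, 7.0911, 0.0000]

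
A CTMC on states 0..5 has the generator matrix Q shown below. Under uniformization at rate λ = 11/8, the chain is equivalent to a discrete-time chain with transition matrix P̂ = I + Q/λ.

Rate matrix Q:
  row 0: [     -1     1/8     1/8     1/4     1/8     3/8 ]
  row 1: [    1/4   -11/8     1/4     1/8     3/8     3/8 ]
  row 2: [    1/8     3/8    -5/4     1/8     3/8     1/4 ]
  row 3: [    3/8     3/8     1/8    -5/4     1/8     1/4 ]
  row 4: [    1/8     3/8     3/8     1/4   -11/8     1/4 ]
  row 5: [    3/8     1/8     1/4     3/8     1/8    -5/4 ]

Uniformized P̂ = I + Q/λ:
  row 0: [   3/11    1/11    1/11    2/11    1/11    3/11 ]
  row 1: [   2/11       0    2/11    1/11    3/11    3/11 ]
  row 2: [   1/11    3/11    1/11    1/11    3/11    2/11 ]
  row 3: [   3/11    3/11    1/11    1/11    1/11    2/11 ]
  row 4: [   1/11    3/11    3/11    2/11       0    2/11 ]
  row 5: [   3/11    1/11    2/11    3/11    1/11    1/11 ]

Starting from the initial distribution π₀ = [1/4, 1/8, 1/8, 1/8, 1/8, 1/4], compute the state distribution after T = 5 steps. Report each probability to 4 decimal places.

t=0: π = [0.2500, 0.1250, 0.1250, 0.1250, 0.1250, 0.2500]
t=1: π = [0.2159, 0.1477, 0.1477, 0.1705, 0.1250, 0.1932]
t=2: π = [0.2097, 0.1581, 0.1446, 0.1570, 0.1333, 0.1973]
t=3: π = [0.2078, 0.1556, 0.1474, 0.1580, 0.1338, 0.1973]
t=4: π = [0.2074, 0.1566, 0.1473, 0.1578, 0.1338, 0.1969]
t=5: π = [0.2074, 0.1565, 0.1474, 0.1577, 0.1340, 0.1970]

π = [0.2074, 0.1565, 0.1474, 0.1577, 0.1340, 0.1970]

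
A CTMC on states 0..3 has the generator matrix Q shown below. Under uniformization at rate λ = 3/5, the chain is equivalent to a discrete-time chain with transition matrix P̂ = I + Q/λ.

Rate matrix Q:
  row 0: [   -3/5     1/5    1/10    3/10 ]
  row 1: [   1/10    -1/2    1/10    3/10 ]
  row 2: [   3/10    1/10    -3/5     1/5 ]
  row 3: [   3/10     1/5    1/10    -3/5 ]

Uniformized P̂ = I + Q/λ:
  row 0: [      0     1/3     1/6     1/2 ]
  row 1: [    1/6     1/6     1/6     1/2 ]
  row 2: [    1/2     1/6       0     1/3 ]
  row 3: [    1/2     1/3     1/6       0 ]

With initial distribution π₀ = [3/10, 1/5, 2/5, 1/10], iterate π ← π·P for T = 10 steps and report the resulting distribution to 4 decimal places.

t=0: π = [0.3000, 0.2000, 0.4000, 0.1000]
t=1: π = [0.2833, 0.2333, 0.1000, 0.3833]
t=2: π = [0.2806, 0.2778, 0.1500, 0.2917]
t=3: π = [0.2671, 0.2620, 0.1417, 0.3292]
t=4: π = [0.2791, 0.2660, 0.1431, 0.3118]
t=5: π = [0.2718, 0.2651, 0.1428, 0.3203]
t=6: π = [0.2757, 0.2653, 0.1429, 0.3161]
t=7: π = [0.2737, 0.2653, 0.1429, 0.3182]
t=8: π = [0.2747, 0.2653, 0.1429, 0.3171]
t=9: π = [0.2742, 0.2653, 0.1429, 0.3176]
t=10: π = [0.2745, 0.2653, 0.1429, 0.3174]

π = [0.2745, 0.2653, 0.1429, 0.3174]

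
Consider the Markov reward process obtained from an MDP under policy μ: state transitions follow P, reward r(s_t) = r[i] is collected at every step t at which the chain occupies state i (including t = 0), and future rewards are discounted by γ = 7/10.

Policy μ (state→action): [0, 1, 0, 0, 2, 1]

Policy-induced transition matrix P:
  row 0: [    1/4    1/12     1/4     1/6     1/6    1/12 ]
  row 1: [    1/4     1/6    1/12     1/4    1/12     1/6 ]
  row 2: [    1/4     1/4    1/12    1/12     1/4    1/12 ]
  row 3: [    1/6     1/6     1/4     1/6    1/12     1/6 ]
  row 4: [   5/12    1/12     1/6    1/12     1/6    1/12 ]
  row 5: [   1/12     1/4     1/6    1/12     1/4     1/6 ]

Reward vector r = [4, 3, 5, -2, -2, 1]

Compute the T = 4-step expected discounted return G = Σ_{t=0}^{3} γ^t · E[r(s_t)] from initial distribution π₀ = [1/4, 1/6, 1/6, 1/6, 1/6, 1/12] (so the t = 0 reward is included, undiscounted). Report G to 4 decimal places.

G = 4.5447

t=0: π = [0.2500, 0.1667, 0.1667, 0.1667, 0.1667, 0.0833], E[r] = 1.7500, γ^t·E[r] = 1.750000, running G = 1.750000
t=1: π = [0.2500, 0.1528, 0.1736, 0.1458, 0.1597, 0.1181], E[r] = 1.8333, γ^t·E[r] = 1.283333, running G = 3.033333
t=2: π = [0.2448, 0.1568, 0.1725, 0.1418, 0.1661, 0.1181], E[r] = 1.8142, γ^t·E[r] = 0.888976, running G = 3.922309
t=3: π = [0.2462, 0.1566, 0.1714, 0.1417, 0.1660, 0.1181], E[r] = 1.8146, γ^t·E[r] = 0.622399, running G = 4.544708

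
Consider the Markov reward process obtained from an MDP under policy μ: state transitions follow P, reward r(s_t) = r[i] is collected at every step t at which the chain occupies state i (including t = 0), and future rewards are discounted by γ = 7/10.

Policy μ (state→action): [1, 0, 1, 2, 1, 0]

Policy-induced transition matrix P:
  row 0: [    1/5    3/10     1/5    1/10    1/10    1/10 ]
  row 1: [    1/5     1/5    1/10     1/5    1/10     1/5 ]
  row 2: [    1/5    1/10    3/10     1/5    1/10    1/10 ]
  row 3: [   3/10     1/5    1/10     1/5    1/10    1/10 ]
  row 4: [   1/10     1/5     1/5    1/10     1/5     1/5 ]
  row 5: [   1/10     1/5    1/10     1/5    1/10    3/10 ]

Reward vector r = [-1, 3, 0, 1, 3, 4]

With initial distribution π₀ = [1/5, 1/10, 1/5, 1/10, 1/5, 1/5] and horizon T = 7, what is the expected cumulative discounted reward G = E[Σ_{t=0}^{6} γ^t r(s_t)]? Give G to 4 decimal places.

t=0: π = [0.2000, 0.1000, 0.2000, 0.1000, 0.2000, 0.2000], E[r] = 1.6000, γ^t·E[r] = 1.600000, running G = 1.600000
t=1: π = [0.1700, 0.2000, 0.1800, 0.1600, 0.1200, 0.1700], E[r] = 1.6300, γ^t·E[r] = 1.141000, running G = 2.741000
t=2: π = [0.1870, 0.1990, 0.1650, 0.1710, 0.1120, 0.1660], E[r] = 1.5810, γ^t·E[r] = 0.774690, running G = 3.515690
t=3: π = [0.1893, 0.2022, 0.1629, 0.1701, 0.1112, 0.1643], E[r] = 1.5782, γ^t·E[r] = 0.541323, running G = 4.057013
t=4: π = [0.1895, 0.2026, 0.1626, 0.1700, 0.1111, 0.1642], E[r] = 1.5786, γ^t·E[r] = 0.379015, running G = 4.436027
t=5: π = [0.1895, 0.2027, 0.1626, 0.1699, 0.1111, 0.1642], E[r] = 1.5787, γ^t·E[r] = 0.265337, running G = 4.701364
t=6: π = [0.1895, 0.2027, 0.1626, 0.1699, 0.1111, 0.1642], E[r] = 1.5788, γ^t·E[r] = 0.185741, running G = 4.887105

G = 4.8871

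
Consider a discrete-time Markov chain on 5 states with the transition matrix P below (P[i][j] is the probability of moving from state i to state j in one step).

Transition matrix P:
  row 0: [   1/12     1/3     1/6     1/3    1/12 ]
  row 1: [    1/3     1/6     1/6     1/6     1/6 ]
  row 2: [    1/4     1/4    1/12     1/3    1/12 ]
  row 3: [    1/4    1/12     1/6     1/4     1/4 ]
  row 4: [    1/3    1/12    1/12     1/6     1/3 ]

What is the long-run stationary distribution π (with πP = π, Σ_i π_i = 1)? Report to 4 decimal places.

π = [0.2406, 0.1819, 0.1395, 0.2509, 0.1871]

Balance equations π_j = Σ_i π_i·P[i][j]:
  π_0 = 1/12·π_0 + 1/3·π_1 + 1/4·π_2 + 1/4·π_3 + 1/3·π_4
  π_1 = 1/3·π_0 + 1/6·π_1 + 1/4·π_2 + 1/12·π_3 + 1/12·π_4
  π_2 = 1/6·π_0 + 1/6·π_1 + 1/12·π_2 + 1/6·π_3 + 1/12·π_4
  π_3 = 1/3·π_0 + 1/6·π_1 + 1/3·π_2 + 1/4·π_3 + 1/6·π_4
  normalize: π_0 + π_1 + π_2 + π_3 + π_4 = 1
Solving the linear system gives exactly π = [2597/10792, 1963/10792, 1505/10792, 677/2698, 2019/10792].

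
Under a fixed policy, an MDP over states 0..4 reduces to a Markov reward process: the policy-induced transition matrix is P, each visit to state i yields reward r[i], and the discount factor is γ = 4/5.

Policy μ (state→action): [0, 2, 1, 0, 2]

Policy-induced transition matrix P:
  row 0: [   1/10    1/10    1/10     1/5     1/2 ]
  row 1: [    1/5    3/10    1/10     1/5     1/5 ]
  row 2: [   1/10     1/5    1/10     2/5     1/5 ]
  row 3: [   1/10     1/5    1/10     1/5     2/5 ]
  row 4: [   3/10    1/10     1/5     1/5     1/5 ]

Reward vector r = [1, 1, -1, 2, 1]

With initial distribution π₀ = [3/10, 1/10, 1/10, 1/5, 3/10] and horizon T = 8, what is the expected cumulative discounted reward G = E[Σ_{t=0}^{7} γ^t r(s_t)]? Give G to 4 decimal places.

G = 4.0461

t=0: π = [0.3000, 0.1000, 0.1000, 0.2000, 0.3000], E[r] = 1.0000, γ^t·E[r] = 1.000000, running G = 1.000000
t=1: π = [0.1700, 0.1500, 0.1300, 0.2200, 0.3300], E[r] = 0.9600, γ^t·E[r] = 0.768000, running G = 1.768000
t=2: π = [0.1810, 0.1650, 0.1330, 0.2260, 0.2950], E[r] = 0.9600, γ^t·E[r] = 0.614400, running G = 2.382400
t=3: π = [0.1755, 0.1689, 0.1295, 0.2266, 0.2995], E[r] = 0.9676, γ^t·E[r] = 0.495411, running G = 2.877811
t=4: π = [0.1768, 0.1694, 0.1300, 0.2259, 0.2980], E[r] = 0.9660, γ^t·E[r] = 0.395674, running G = 3.273485
t=5: π = [0.1765, 0.1695, 0.1298, 0.2260, 0.2982], E[r] = 0.9664, γ^t·E[r] = 0.316669, running G = 3.590153
t=6: π = [0.1766, 0.1695, 0.1298, 0.2260, 0.2982], E[r] = 0.9663, γ^t·E[r] = 0.253314, running G = 3.843467
t=7: π = [0.1766, 0.1695, 0.1298, 0.2260, 0.2982], E[r] = 0.9663, γ^t·E[r] = 0.202655, running G = 4.046122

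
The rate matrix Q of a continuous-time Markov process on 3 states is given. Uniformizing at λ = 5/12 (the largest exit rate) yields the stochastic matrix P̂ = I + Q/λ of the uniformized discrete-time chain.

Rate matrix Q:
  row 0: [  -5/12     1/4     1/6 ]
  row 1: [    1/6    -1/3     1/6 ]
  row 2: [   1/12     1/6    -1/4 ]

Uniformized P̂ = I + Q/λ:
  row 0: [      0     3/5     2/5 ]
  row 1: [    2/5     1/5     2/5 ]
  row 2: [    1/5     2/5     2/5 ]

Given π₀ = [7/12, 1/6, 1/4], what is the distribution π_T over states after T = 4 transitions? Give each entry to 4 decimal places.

π = [0.2357, 0.3643, 0.4000]

t=0: π = [0.5833, 0.1667, 0.2500]
t=1: π = [0.1167, 0.4833, 0.4000]
t=2: π = [0.2733, 0.3267, 0.4000]
t=3: π = [0.2107, 0.3893, 0.4000]
t=4: π = [0.2357, 0.3643, 0.4000]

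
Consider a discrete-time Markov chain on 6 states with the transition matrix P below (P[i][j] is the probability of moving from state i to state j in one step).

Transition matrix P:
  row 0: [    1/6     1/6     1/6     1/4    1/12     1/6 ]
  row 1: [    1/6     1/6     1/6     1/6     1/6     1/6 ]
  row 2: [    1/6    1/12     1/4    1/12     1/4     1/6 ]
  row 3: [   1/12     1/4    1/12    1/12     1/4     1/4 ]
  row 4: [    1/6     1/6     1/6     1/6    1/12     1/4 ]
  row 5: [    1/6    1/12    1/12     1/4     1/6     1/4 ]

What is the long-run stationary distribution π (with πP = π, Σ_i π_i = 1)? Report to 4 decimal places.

Balance equations π_j = Σ_i π_i·P[i][j]:
  π_0 = 1/6·π_0 + 1/6·π_1 + 1/6·π_2 + 1/12·π_3 + 1/6·π_4 + 1/6·π_5
  π_1 = 1/6·π_0 + 1/6·π_1 + 1/12·π_2 + 1/4·π_3 + 1/6·π_4 + 1/12·π_5
  π_2 = 1/6·π_0 + 1/6·π_1 + 1/4·π_2 + 1/12·π_3 + 1/6·π_4 + 1/12·π_5
  π_3 = 1/4·π_0 + 1/6·π_1 + 1/12·π_2 + 1/12·π_3 + 1/6·π_4 + 1/4·π_5
  π_4 = 1/12·π_0 + 1/6·π_1 + 1/4·π_2 + 1/4·π_3 + 1/12·π_4 + 1/6·π_5
  normalize: π_0 + π_1 + π_2 + π_3 + π_4 + π_5 = 1
Solving the linear system gives exactly π = [18552/121693, 18367/121693, 1376/9361, 20762/121693, 20268/121693, 25856/121693].

π = [0.1524, 0.1509, 0.1470, 0.1706, 0.1666, 0.2125]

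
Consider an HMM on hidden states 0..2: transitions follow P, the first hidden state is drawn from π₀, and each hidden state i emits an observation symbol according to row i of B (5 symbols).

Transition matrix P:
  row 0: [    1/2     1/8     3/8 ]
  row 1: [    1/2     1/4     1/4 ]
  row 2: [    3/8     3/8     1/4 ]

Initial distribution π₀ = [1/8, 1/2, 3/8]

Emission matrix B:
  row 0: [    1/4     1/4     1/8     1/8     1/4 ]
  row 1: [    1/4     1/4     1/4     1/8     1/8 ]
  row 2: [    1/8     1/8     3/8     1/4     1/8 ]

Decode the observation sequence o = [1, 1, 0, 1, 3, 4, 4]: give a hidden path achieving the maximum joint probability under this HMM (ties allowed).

t=0: δ = [3.125e-02, 1.250e-01, 4.688e-02]  (obs o_0=1)
t=1: δ = [1.562e-02, 7.812e-03, 3.906e-03]  ψ = [1, 1, 1]  (obs o_1=1)
t=2: δ = [1.953e-03, 4.883e-04, 7.324e-04]  ψ = [0, 0, 0]  (obs o_2=0)
t=3: δ = [2.441e-04, 6.866e-05, 9.155e-05]  ψ = [0, 2, 0]  (obs o_3=1)
t=4: δ = [1.526e-05, 4.292e-06, 2.289e-05]  ψ = [0, 2, 0]  (obs o_4=3)
t=5: δ = [2.146e-06, 1.073e-06, 7.153e-07]  ψ = [2, 2, 0]  (obs o_5=4)
t=6: δ = [2.682e-07, 3.353e-08, 1.006e-07]  ψ = [0, 0, 0]  (obs o_6=4)
backtrack: best end state = 0; path = [1, 0, 0, 0, 2, 0, 0]

path = [1, 0, 0, 0, 2, 0, 0]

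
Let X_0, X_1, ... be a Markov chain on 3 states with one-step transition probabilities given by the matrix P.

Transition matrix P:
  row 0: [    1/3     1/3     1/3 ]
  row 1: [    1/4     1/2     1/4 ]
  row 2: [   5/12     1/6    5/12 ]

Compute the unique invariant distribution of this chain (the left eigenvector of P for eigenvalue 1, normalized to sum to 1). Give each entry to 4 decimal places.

Balance equations π_j = Σ_i π_i·P[i][j]:
  π_0 = 1/3·π_0 + 1/4·π_1 + 5/12·π_2
  π_1 = 1/3·π_0 + 1/2·π_1 + 1/6·π_2
  normalize: π_0 + π_1 + π_2 = 1
Solving the linear system gives exactly π = [1/3, 1/3, 1/3].

π = [0.3333, 0.3333, 0.3333]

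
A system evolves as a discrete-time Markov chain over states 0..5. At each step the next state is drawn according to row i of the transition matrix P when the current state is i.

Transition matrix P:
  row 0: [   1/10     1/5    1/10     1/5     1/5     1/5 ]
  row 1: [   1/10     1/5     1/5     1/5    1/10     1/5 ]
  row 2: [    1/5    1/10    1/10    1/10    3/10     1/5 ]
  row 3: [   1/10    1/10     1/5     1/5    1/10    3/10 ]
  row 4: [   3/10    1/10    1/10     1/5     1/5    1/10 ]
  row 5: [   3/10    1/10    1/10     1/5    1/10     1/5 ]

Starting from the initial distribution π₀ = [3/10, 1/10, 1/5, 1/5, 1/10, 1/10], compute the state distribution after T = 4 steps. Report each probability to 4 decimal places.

t=0: π = [0.3000, 0.1000, 0.2000, 0.2000, 0.1000, 0.1000]
t=1: π = [0.1600, 0.1400, 0.1300, 0.1800, 0.1800, 0.2100]
t=2: π = [0.1910, 0.1300, 0.1320, 0.1870, 0.1600, 0.2000]
t=3: π = [0.1852, 0.1321, 0.1317, 0.1868, 0.1615, 0.2027]
t=4: π = [0.1860, 0.1317, 0.1319, 0.1868, 0.1610, 0.2025]

π = [0.1860, 0.1317, 0.1319, 0.1868, 0.1610, 0.2025]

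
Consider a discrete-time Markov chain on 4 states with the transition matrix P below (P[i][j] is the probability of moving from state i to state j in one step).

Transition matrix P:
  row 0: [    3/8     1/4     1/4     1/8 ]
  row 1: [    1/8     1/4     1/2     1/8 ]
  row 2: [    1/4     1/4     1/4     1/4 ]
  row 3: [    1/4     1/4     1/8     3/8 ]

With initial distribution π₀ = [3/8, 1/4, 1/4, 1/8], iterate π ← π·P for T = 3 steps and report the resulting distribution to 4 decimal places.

π = [0.2502, 0.2500, 0.2864, 0.2134]

t=0: π = [0.3750, 0.2500, 0.2500, 0.1250]
t=1: π = [0.2656, 0.2500, 0.2969, 0.1875]
t=2: π = [0.2520, 0.2500, 0.2891, 0.2090]
t=3: π = [0.2502, 0.2500, 0.2864, 0.2134]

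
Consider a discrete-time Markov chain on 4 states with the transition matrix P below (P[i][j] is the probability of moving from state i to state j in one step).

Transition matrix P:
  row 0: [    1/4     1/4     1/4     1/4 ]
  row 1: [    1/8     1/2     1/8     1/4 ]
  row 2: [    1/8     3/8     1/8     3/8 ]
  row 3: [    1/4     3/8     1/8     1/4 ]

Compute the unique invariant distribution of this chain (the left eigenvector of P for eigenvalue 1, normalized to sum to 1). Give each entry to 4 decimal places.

Balance equations π_j = Σ_i π_i·P[i][j]:
  π_0 = 1/4·π_0 + 1/8·π_1 + 1/8·π_2 + 1/4·π_3
  π_1 = 1/4·π_0 + 1/2·π_1 + 3/8·π_2 + 3/8·π_3
  π_2 = 1/4·π_0 + 1/8·π_1 + 1/8·π_2 + 1/8·π_3
  normalize: π_0 + π_1 + π_2 + π_3 = 1
Solving the linear system gives exactly π = [27/149, 60/149, 22/149, 40/149].

π = [0.1812, 0.4027, 0.1477, 0.2685]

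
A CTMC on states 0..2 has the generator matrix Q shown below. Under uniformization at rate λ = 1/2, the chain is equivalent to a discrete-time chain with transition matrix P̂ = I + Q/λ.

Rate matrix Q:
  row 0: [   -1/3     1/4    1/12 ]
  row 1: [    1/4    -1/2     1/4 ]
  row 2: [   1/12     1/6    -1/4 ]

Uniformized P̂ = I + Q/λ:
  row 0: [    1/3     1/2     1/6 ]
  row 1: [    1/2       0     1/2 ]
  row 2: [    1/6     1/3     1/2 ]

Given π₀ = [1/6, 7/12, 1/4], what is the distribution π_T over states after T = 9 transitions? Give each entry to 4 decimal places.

t=0: π = [0.1667, 0.5833, 0.2500]
t=1: π = [0.3889, 0.1667, 0.4444]
t=2: π = [0.2870, 0.3426, 0.3704]
t=3: π = [0.3287, 0.2670, 0.4043]
t=4: π = [0.3104, 0.2991, 0.3904]
t=5: π = [0.3181, 0.2854, 0.3965]
t=6: π = [0.3148, 0.2912, 0.3940]
t=7: π = [0.3162, 0.2887, 0.3951]
t=8: π = [0.3156, 0.2898, 0.3946]
t=9: π = [0.3159, 0.2893, 0.3948]

π = [0.3159, 0.2893, 0.3948]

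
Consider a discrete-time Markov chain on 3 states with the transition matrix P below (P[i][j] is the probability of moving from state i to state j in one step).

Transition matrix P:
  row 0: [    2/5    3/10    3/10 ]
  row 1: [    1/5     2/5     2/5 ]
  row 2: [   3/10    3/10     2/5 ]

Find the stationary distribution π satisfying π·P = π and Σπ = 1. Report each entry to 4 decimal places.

π = [0.2963, 0.3333, 0.3704]

Balance equations π_j = Σ_i π_i·P[i][j]:
  π_0 = 2/5·π_0 + 1/5·π_1 + 3/10·π_2
  π_1 = 3/10·π_0 + 2/5·π_1 + 3/10·π_2
  normalize: π_0 + π_1 + π_2 = 1
Solving the linear system gives exactly π = [8/27, 1/3, 10/27].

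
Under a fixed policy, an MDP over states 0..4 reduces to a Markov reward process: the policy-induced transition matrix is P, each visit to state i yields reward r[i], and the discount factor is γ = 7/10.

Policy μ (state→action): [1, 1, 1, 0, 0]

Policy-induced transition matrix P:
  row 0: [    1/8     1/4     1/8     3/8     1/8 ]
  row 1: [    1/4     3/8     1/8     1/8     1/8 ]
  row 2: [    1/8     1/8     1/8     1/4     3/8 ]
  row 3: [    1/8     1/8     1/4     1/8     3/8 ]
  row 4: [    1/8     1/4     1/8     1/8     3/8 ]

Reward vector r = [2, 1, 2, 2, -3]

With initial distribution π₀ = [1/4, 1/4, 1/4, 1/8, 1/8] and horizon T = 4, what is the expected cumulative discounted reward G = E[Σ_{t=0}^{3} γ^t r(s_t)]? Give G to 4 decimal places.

t=0: π = [0.2500, 0.2500, 0.2500, 0.1250, 0.1250], E[r] = 1.1250, γ^t·E[r] = 1.125000, running G = 1.125000
t=1: π = [0.1563, 0.2344, 0.1406, 0.2188, 0.2500], E[r] = 0.5156, γ^t·E[r] = 0.360938, running G = 1.485938
t=2: π = [0.1543, 0.2344, 0.1523, 0.1816, 0.2773], E[r] = 0.3789, γ^t·E[r] = 0.185664, running G = 1.671602
t=3: π = [0.1543, 0.2375, 0.1477, 0.1826, 0.2778], E[r] = 0.3733, γ^t·E[r] = 0.128039, running G = 1.799640

G = 1.7996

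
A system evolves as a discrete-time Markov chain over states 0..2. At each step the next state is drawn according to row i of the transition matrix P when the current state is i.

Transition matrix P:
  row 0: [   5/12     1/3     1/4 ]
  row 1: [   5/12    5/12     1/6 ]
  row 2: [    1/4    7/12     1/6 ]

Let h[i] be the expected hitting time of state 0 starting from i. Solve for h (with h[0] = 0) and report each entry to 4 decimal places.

h = [0.0000, 2.5714, 3.0000]

First-step conditioning: h[0] = 0; for i ≠ 0, h[i] = 1 + Σ_k P[i][k]·h[k].
  h[1] = 1 + 5/12·h[1] + 1/6·h[2]
  h[2] = 1 + 7/12·h[1] + 1/6·h[2]
Solving the 2×2 linear system over states ≠ 0 gives exactly h = [0, 18/7, 3] (h[0] = 0 is the target).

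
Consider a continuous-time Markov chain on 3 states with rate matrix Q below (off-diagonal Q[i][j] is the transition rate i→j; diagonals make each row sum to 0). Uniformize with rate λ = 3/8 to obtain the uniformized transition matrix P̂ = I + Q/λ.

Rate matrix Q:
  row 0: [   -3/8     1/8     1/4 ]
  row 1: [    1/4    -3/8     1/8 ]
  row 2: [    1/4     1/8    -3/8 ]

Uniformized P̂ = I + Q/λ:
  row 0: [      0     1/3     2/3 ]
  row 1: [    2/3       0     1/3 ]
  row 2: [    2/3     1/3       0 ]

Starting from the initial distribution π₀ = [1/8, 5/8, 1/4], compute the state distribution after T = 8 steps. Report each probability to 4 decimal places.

t=0: π = [0.1250, 0.6250, 0.2500]
t=1: π = [0.5833, 0.1250, 0.2917]
t=2: π = [0.2778, 0.2917, 0.4306]
t=3: π = [0.4815, 0.2361, 0.2824]
t=4: π = [0.3457, 0.2546, 0.3997]
t=5: π = [0.4362, 0.2485, 0.3153]
t=6: π = [0.3759, 0.2505, 0.3736]
t=7: π = [0.4161, 0.2498, 0.3341]
t=8: π = [0.3893, 0.2501, 0.3607]

π = [0.3893, 0.2501, 0.3607]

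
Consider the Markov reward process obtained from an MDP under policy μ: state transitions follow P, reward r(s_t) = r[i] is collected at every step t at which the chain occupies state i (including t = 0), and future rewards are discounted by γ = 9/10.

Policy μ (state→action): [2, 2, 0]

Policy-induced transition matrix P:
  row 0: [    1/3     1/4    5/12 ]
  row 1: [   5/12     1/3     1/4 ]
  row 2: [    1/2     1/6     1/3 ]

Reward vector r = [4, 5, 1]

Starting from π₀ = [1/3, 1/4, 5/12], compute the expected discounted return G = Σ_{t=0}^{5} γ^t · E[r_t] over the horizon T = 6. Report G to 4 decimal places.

t=0: π = [0.3333, 0.2500, 0.4167], E[r] = 3.0000, γ^t·E[r] = 3.000000, running G = 3.000000
t=1: π = [0.4236, 0.2361, 0.3403], E[r] = 3.2153, γ^t·E[r] = 2.893750, running G = 5.893750
t=2: π = [0.4097, 0.2413, 0.3490], E[r] = 3.1944, γ^t·E[r] = 2.587500, running G = 8.481250
t=3: π = [0.4116, 0.2410, 0.3474], E[r] = 3.1989, γ^t·E[r] = 2.332020, running G = 10.813270
t=4: π = [0.4113, 0.2411, 0.3475], E[r] = 3.1985, γ^t·E[r] = 2.098533, running G = 12.911802
t=5: π = [0.4114, 0.2411, 0.3475], E[r] = 3.1986, γ^t·E[r] = 1.888735, running G = 14.800537

G = 14.8005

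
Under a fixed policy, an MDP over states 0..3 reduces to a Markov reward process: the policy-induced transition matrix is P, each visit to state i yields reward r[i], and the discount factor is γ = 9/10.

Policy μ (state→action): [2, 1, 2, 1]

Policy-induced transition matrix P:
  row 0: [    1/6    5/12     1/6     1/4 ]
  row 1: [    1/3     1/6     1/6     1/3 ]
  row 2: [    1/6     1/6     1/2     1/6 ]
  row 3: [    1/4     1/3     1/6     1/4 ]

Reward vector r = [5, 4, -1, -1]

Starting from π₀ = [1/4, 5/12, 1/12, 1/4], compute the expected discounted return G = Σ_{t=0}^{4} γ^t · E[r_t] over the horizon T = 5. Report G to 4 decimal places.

t=0: π = [0.2500, 0.4167, 0.0833, 0.2500], E[r] = 2.5833, γ^t·E[r] = 2.583333, running G = 2.583333
t=1: π = [0.2569, 0.2708, 0.1944, 0.2778], E[r] = 1.8958, γ^t·E[r] = 1.706250, running G = 4.289583
t=2: π = [0.2350, 0.2772, 0.2315, 0.2564], E[r] = 1.7957, γ^t·E[r] = 1.454531, running G = 5.744115
t=3: π = [0.2342, 0.2681, 0.2438, 0.2538], E[r] = 1.7460, γ^t·E[r] = 1.272867, running G = 7.016982
t=4: π = [0.2325, 0.2675, 0.2479, 0.2520], E[r] = 1.7327, γ^t·E[r] = 1.136803, running G = 8.153785

G = 8.1538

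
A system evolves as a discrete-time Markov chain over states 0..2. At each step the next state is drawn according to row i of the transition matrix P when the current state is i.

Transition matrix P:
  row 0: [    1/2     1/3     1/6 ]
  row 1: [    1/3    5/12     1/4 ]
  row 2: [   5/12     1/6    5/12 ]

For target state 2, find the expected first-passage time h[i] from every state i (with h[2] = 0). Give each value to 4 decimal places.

First-step conditioning: h[2] = 0; for i ≠ 2, h[i] = 1 + Σ_k P[i][k]·h[k].
  h[0] = 1 + 1/2·h[0] + 1/3·h[1]
  h[1] = 1 + 1/3·h[0] + 5/12·h[1]
Solving the 2×2 linear system over states ≠ 2 gives exactly h = [66/13, 60/13, 0] (h[2] = 0 is the target).

h = [5.0769, 4.6154, 0.0000]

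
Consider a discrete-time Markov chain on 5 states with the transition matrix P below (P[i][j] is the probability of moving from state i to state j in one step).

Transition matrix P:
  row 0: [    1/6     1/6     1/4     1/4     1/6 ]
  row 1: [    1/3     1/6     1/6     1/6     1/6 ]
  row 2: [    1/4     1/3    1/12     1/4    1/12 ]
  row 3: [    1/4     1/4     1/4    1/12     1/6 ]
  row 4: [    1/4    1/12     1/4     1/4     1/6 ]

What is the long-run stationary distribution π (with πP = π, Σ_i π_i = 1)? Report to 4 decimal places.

π = [0.2465, 0.2041, 0.1997, 0.1997, 0.1500]

Balance equations π_j = Σ_i π_i·P[i][j]:
  π_0 = 1/6·π_0 + 1/3·π_1 + 1/4·π_2 + 1/4·π_3 + 1/4·π_4
  π_1 = 1/6·π_0 + 1/6·π_1 + 1/3·π_2 + 1/4·π_3 + 1/12·π_4
  π_2 = 1/4·π_0 + 1/6·π_1 + 1/12·π_2 + 1/4·π_3 + 1/4·π_4
  π_3 = 1/4·π_0 + 1/6·π_1 + 1/4·π_2 + 1/12·π_3 + 1/4·π_4
  normalize: π_0 + π_1 + π_2 + π_3 + π_4 = 1
Solving the linear system gives exactly π = [506/2053, 419/2053, 410/2053, 410/2053, 308/2053].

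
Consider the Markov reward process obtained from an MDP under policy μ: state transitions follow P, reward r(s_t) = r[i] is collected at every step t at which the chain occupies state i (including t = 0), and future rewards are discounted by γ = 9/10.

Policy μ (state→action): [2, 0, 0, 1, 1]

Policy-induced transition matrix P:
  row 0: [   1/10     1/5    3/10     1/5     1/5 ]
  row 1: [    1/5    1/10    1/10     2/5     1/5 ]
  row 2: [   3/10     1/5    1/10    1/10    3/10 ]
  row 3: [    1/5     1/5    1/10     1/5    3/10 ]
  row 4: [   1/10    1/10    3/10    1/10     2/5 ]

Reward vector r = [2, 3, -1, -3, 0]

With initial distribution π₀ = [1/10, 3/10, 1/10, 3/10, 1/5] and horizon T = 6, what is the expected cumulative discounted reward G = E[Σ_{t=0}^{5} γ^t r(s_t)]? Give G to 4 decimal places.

G = 0.2503

t=0: π = [0.1000, 0.3000, 0.1000, 0.3000, 0.2000], E[r] = 0.1000, γ^t·E[r] = 0.100000, running G = 0.100000
t=1: π = [0.1800, 0.1500, 0.1600, 0.2300, 0.2800], E[r] = -0.0400, γ^t·E[r] = -0.036000, running G = 0.064000
t=2: π = [0.1700, 0.1570, 0.1920, 0.1860, 0.2950], E[r] = 0.0610, γ^t·E[r] = 0.049410, running G = 0.113410
t=3: π = [0.1727, 0.1548, 0.1930, 0.1827, 0.2968], E[r] = 0.0687, γ^t·E[r] = 0.050082, running G = 0.163492
t=4: π = [0.1724, 0.1548, 0.1939, 0.1820, 0.2969], E[r] = 0.0694, γ^t·E[r] = 0.045520, running G = 0.209013
t=5: π = [0.1725, 0.1548, 0.1939, 0.1819, 0.2970], E[r] = 0.0699, γ^t·E[r] = 0.041265, running G = 0.250277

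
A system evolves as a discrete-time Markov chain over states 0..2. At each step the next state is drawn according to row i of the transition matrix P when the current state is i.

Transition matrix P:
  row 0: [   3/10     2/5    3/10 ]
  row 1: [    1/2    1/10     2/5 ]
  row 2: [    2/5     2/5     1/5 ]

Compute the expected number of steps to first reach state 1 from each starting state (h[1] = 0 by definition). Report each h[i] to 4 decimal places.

First-step conditioning: h[1] = 0; for i ≠ 1, h[i] = 1 + Σ_k P[i][k]·h[k].
  h[0] = 1 + 3/10·h[0] + 3/10·h[2]
  h[2] = 1 + 2/5·h[0] + 1/5·h[2]
Solving the 2×2 linear system over states ≠ 1 gives exactly h = [5/2, 0, 5/2] (h[1] = 0 is the target).

h = [2.5000, 0.0000, 2.5000]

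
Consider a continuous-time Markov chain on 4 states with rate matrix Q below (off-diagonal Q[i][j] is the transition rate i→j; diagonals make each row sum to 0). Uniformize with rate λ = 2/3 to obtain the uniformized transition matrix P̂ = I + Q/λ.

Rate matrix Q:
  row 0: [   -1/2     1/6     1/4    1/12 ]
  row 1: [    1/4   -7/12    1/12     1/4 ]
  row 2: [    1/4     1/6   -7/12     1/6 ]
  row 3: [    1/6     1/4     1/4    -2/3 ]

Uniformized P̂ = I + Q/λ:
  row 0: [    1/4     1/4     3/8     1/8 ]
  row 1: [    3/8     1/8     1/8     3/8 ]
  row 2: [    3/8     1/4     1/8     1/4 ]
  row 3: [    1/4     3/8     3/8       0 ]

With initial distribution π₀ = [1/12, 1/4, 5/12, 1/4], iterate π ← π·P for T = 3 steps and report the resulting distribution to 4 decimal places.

t=0: π = [0.0833, 0.2500, 0.4167, 0.2500]
t=1: π = [0.3333, 0.2500, 0.2083, 0.2083]
t=2: π = [0.3073, 0.2448, 0.2604, 0.1875]
t=3: π = [0.3132, 0.2428, 0.2487, 0.1953]

π = [0.3132, 0.2428, 0.2487, 0.1953]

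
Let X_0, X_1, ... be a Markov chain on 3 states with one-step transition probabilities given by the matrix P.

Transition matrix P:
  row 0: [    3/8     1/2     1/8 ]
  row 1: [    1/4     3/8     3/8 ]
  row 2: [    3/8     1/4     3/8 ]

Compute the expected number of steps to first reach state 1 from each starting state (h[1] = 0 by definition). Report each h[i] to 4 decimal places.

First-step conditioning: h[1] = 0; for i ≠ 1, h[i] = 1 + Σ_k P[i][k]·h[k].
  h[0] = 1 + 3/8·h[0] + 1/8·h[2]
  h[2] = 1 + 3/8·h[0] + 3/8·h[2]
Solving the 2×2 linear system over states ≠ 1 gives exactly h = [24/11, 0, 32/11] (h[1] = 0 is the target).

h = [2.1818, 0.0000, 2.9091]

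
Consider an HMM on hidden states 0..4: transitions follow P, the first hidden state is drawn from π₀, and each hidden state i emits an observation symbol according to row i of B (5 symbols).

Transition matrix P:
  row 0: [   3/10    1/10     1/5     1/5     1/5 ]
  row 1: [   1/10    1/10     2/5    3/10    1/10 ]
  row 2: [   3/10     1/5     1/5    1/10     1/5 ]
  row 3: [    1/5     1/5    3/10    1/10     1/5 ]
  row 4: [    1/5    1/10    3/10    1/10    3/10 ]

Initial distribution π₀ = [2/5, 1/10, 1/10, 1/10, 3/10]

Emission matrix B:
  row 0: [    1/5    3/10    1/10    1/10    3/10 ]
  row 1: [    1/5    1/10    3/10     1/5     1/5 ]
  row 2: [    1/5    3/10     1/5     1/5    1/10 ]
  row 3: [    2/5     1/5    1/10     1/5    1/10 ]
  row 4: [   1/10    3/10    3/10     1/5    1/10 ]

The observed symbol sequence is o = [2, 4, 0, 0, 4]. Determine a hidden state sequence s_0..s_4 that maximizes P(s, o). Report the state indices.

t=0: δ = [4.000e-02, 3.000e-02, 2.000e-02, 1.000e-02, 9.000e-02]  (obs o_0=2)
t=1: δ = [5.400e-03, 1.800e-03, 2.700e-03, 9.000e-04, 2.700e-03]  ψ = [4, 4, 4, 1, 4]  (obs o_1=4)
t=2: δ = [3.240e-04, 1.080e-04, 2.160e-04, 4.320e-04, 1.080e-04]  ψ = [0, 0, 0, 0, 0]  (obs o_2=0)
t=3: δ = [1.944e-05, 1.728e-05, 2.592e-05, 2.592e-05, 8.640e-06]  ψ = [0, 3, 3, 0, 3]  (obs o_3=0)
t=4: δ = [2.333e-06, 1.037e-06, 7.776e-07, 5.184e-07, 5.184e-07]  ψ = [2, 2, 3, 1, 2]  (obs o_4=4)
backtrack: best end state = 0; path = [4, 0, 3, 2, 0]

path = [4, 0, 3, 2, 0]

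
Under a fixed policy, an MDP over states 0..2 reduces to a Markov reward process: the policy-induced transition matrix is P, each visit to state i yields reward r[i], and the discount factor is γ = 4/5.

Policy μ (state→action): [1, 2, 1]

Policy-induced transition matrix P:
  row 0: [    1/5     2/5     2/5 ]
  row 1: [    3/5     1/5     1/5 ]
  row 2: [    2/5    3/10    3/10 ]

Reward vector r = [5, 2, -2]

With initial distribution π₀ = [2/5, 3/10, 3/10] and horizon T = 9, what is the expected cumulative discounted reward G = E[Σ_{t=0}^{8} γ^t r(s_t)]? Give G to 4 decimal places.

t=0: π = [0.4000, 0.3000, 0.3000], E[r] = 2.0000, γ^t·E[r] = 2.000000, running G = 2.000000
t=1: π = [0.3800, 0.3100, 0.3100], E[r] = 1.9000, γ^t·E[r] = 1.520000, running G = 3.520000
t=2: π = [0.3860, 0.3070, 0.3070], E[r] = 1.9300, γ^t·E[r] = 1.235200, running G = 4.755200
t=3: π = [0.3842, 0.3079, 0.3079], E[r] = 1.9210, γ^t·E[r] = 0.983552, running G = 5.738752
t=4: π = [0.3847, 0.3076, 0.3076], E[r] = 1.9237, γ^t·E[r] = 0.787948, running G = 6.526700
t=5: π = [0.3846, 0.3077, 0.3077], E[r] = 1.9229, γ^t·E[r] = 0.630093, running G = 7.156792
t=6: π = [0.3846, 0.3077, 0.3077], E[r] = 1.9231, γ^t·E[r] = 0.504138, running G = 7.660930
t=7: π = [0.3846, 0.3077, 0.3077], E[r] = 1.9231, γ^t·E[r] = 0.403295, running G = 8.064225
t=8: π = [0.3846, 0.3077, 0.3077], E[r] = 1.9231, γ^t·E[r] = 0.322640, running G = 8.386864

G = 8.3869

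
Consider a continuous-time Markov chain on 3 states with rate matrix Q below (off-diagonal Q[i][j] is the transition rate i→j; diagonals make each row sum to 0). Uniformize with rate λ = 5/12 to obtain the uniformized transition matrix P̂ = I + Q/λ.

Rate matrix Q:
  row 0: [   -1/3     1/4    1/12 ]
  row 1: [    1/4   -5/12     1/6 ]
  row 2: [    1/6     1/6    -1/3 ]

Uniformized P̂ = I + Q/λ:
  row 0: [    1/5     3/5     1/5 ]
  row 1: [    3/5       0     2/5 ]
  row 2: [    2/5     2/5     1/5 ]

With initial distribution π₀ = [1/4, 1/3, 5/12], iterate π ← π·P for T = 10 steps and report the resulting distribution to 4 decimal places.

π = [0.3902, 0.3416, 0.2683]

t=0: π = [0.2500, 0.3333, 0.4167]
t=1: π = [0.4167, 0.3167, 0.2667]
t=2: π = [0.3800, 0.3567, 0.2633]
t=3: π = [0.3953, 0.3333, 0.2713]
t=4: π = [0.3876, 0.3457, 0.2667]
t=5: π = [0.3916, 0.3392, 0.2691]
t=6: π = [0.3895, 0.3426, 0.2678]
t=7: π = [0.3906, 0.3409, 0.2685]
t=8: π = [0.3900, 0.3418, 0.2682]
t=9: π = [0.3903, 0.3413, 0.2684]
t=10: π = [0.3902, 0.3416, 0.2683]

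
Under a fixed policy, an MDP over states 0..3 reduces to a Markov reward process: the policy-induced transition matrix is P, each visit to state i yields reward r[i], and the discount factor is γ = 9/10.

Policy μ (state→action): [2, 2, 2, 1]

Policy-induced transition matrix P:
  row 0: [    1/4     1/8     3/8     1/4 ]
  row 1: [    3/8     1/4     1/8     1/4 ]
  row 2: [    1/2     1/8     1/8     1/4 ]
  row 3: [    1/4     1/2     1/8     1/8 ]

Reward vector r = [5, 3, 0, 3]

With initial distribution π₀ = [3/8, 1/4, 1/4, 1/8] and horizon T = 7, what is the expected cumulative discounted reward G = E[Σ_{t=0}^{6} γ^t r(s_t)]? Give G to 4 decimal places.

t=0: π = [0.3750, 0.2500, 0.2500, 0.1250], E[r] = 3.0000, γ^t·E[r] = 3.000000, running G = 3.000000
t=1: π = [0.3438, 0.2031, 0.2188, 0.2344], E[r] = 3.0313, γ^t·E[r] = 2.728125, running G = 5.728125
t=2: π = [0.3301, 0.2383, 0.2109, 0.2207], E[r] = 3.0273, γ^t·E[r] = 2.452148, running G = 8.180273
t=3: π = [0.3325, 0.2375, 0.2075, 0.2224], E[r] = 3.0425, γ^t·E[r] = 2.217968, running G = 10.398242
t=4: π = [0.3316, 0.2381, 0.2081, 0.2222], E[r] = 3.0388, γ^t·E[r] = 1.993729, running G = 12.391970
t=5: π = [0.3318, 0.2381, 0.2079, 0.2222], E[r] = 3.0399, γ^t·E[r] = 1.795036, running G = 14.187006
t=6: π = [0.3317, 0.2381, 0.2079, 0.2222], E[r] = 3.0396, γ^t·E[r] = 1.615380, running G = 15.802386

G = 15.8024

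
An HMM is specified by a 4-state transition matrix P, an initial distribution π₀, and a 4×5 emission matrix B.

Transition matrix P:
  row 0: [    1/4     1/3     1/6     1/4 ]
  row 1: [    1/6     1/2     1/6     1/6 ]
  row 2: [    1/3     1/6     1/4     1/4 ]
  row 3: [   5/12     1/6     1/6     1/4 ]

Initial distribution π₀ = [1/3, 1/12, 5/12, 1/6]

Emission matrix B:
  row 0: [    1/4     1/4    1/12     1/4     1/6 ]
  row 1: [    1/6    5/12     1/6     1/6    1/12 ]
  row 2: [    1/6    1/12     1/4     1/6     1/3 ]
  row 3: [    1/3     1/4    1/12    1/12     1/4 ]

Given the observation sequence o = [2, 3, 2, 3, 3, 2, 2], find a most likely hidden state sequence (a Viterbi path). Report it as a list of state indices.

t=0: δ = [2.778e-02, 1.389e-02, 1.042e-01, 1.389e-02]  (obs o_0=2)
t=1: δ = [8.681e-03, 2.894e-03, 4.340e-03, 2.170e-03]  ψ = [2, 2, 2, 2]  (obs o_1=3)
t=2: δ = [1.808e-04, 4.823e-04, 3.617e-04, 1.808e-04]  ψ = [0, 0, 0, 0]  (obs o_2=2)
t=3: δ = [3.014e-05, 4.019e-05, 1.507e-05, 7.535e-06]  ψ = [2, 1, 2, 2]  (obs o_3=3)
t=4: δ = [1.884e-06, 3.349e-06, 1.116e-06, 6.279e-07]  ψ = [0, 1, 1, 0]  (obs o_4=3)
t=5: δ = [4.651e-08, 2.791e-07, 1.395e-07, 4.651e-08]  ψ = [1, 1, 1, 1]  (obs o_5=2)
t=6: δ = [3.876e-09, 2.326e-08, 1.163e-08, 3.876e-09]  ψ = [1, 1, 1, 1]  (obs o_6=2)
backtrack: best end state = 1; path = [2, 0, 1, 1, 1, 1, 1]

path = [2, 0, 1, 1, 1, 1, 1]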